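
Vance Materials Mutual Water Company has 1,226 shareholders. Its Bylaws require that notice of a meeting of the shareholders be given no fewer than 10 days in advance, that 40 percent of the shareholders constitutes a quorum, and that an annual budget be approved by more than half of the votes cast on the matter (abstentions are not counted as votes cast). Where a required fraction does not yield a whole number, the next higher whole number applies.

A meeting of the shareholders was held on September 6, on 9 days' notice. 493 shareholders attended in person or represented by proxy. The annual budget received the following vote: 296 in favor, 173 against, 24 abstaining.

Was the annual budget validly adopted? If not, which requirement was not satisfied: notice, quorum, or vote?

Invalid — notice requirement not satisfied.

Notice: 9 days given; 10 required. Not satisfied.
Quorum: 40% of 1,226 = 490.40, rounded up to 491; 493 present. Satisfied.
Vote: requires a majority of the votes cast (493 − 24 abstaining = 469); a majority of 469 is 235, so 235 needed; 296 in favor. Satisfied.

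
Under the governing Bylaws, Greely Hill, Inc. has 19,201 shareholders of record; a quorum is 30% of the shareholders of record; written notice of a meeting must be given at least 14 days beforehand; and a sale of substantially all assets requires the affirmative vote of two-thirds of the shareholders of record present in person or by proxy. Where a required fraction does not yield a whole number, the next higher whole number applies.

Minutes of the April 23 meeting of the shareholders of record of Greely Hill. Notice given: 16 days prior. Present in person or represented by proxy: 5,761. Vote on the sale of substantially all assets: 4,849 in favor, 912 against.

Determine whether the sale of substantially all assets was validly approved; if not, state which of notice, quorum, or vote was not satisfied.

Valid — all requirements satisfied.

Notice: 16 days given; 14 required. Satisfied.
Quorum: 30% of 19,201 = 5,760.30, rounded up to 5,761; 5,761 present. Satisfied.
Vote: requires two-thirds of those present (5,761); 2/3 of 5761 = 3840.67, rounded up to 3841, so 3,841 needed; 4,849 in favor. Satisfied.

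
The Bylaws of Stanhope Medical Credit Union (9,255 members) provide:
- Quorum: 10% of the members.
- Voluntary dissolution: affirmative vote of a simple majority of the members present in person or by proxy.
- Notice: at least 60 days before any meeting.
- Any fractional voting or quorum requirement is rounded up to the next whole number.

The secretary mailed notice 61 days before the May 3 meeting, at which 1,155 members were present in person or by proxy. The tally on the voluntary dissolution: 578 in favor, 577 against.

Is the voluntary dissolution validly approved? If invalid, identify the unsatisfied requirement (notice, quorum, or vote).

Notice: 61 days given; 60 required. Satisfied.
Quorum: 10% of 9,255 = 925.50, rounded up to 926; 1,155 present. Satisfied.
Vote: requires a majority of those present (1,155); a majority of 1155 is 578, so 578 needed; 578 in favor. Satisfied.

Valid — all requirements satisfied.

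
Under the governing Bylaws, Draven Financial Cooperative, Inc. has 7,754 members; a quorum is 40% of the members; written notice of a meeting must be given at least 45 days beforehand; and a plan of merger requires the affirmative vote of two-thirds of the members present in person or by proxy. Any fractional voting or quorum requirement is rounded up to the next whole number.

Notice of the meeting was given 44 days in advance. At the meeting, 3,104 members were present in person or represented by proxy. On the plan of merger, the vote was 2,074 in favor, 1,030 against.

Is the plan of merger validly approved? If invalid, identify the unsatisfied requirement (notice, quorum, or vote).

Invalid — notice requirement not satisfied.

Notice: 44 days given; 45 required. Not satisfied.
Quorum: 40% of 7,754 = 3,101.60, rounded up to 3,102; 3,104 present. Satisfied.
Vote: requires two-thirds of those present (3,104); 2/3 of 3104 = 2069.33, rounded up to 2070, so 2,070 needed; 2,074 in favor. Satisfied.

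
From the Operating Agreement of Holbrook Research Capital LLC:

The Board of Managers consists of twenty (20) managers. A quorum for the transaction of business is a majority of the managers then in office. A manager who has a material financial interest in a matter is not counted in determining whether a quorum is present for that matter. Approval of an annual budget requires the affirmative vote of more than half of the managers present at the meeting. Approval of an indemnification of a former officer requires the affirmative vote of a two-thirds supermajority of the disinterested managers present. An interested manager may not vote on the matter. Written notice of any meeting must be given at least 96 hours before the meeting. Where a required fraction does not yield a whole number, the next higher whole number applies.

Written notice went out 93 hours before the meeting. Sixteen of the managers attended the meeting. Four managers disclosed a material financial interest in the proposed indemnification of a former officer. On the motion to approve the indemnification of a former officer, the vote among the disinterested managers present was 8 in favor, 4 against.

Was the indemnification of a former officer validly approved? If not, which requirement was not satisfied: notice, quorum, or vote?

Notice: 93 hours given; 96 required (93 < 96). Not satisfied.
Quorum: 16 present, but the 4 interested managers do not count, leaving 12. Quorum is 11. Satisfied.
Vote: the indemnification of a former officer requires two-thirds of the disinterested managers present (16 − 4 = 12). 2/3 of 12 = 8, so 8 affirmative votes are needed; 8 voted in favor. Satisfied.

Invalid — notice requirement not satisfied.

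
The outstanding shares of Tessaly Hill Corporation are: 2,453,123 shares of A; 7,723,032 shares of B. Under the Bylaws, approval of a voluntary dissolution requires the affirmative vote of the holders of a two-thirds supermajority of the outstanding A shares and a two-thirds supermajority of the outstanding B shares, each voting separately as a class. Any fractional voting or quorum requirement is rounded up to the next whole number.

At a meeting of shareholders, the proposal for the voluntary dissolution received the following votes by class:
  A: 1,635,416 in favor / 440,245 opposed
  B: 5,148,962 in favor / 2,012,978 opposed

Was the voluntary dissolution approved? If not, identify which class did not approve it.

Approved — every class gave the required vote.

A: 2/3 of 2453123 = 1635415.33, rounded up to 1635416; 1,635,416 required, 1,635,416 in favor — approved.
B: 2/3 of 7723032 = 5148688; 5,148,688 required, 5,148,962 in favor — approved.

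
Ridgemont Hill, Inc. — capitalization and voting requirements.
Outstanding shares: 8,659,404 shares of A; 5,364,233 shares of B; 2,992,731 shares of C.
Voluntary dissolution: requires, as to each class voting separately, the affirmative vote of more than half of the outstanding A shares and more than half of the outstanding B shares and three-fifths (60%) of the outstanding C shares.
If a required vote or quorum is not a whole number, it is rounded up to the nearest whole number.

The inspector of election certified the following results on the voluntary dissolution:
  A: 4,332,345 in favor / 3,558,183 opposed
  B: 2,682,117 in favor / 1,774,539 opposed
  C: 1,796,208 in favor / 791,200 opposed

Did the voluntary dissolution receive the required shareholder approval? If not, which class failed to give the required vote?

Approved — every class gave the required vote.

A: a majority of 8659404 is 4329703; 4,329,703 required, 4,332,345 in favor — approved.
B: a majority of 5364233 is 2682117; 2,682,117 required, 2,682,117 in favor — approved.
C: 3/5 of 2992731 = 1795638.60, rounded up to 1795639; 1,795,639 required, 1,796,208 in favor — approved.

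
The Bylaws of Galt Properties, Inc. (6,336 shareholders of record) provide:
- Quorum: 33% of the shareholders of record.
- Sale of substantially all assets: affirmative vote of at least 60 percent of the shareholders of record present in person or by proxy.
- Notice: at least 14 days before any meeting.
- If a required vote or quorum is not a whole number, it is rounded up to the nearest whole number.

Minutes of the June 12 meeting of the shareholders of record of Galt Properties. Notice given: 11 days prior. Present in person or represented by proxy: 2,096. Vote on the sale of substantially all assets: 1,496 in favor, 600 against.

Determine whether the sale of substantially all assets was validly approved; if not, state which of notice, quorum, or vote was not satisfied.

Invalid — notice requirement not satisfied.

Notice: 11 days given; 14 required. Not satisfied.
Quorum: 33% of 6,336 = 2,090.88, rounded up to 2,091; 2,096 present. Satisfied.
Vote: requires three-fifths of those present (2,096); 3/5 of 2096 = 1257.60, rounded up to 1258, so 1,258 needed; 1,496 in favor. Satisfied.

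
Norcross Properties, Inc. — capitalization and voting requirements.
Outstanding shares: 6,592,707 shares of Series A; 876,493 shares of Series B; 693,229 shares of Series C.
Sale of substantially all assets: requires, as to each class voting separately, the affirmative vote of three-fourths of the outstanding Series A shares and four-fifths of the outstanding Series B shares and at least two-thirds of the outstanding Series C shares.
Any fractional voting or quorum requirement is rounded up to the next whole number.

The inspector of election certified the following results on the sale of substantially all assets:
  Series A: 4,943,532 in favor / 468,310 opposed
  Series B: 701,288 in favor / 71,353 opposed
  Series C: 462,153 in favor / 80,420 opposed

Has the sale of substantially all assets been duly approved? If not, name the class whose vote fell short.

Series A: 3/4 of 6592707 = 4944530.25, rounded up to 4944531; 4,944,531 required, 4,943,532 in favor — not approved.
Series B: 4/5 of 876493 = 701194.40, rounded up to 701195; 701,195 required, 701,288 in favor — approved.
Series C: 2/3 of 693229 = 462152.67, rounded up to 462153; 462,153 required, 462,153 in favor — approved.

Not approved — the Series A shares did not give the required vote.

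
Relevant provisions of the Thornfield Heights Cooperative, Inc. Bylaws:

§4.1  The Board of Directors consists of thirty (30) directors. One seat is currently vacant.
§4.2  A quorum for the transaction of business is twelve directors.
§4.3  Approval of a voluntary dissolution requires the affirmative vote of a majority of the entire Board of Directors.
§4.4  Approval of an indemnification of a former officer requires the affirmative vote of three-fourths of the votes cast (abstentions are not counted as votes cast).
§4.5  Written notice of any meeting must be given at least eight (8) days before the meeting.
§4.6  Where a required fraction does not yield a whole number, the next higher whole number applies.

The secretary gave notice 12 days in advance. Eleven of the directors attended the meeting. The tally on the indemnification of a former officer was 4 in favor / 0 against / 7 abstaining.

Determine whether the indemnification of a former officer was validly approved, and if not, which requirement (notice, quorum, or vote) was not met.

Invalid — quorum requirement not satisfied.

Notice: 12 days given; 8 required (12 ≥ 8). Satisfied.
Quorum: 11 present; quorum is 12. Not satisfied.
Vote: the indemnification of a former officer requires three-fourths of the votes cast (11 present − 7 abstaining = 4). 3/4 of 4 = 3, so 3 affirmative votes are needed; 4 voted in favor. Satisfied. (Moot — without a quorum no business can be validly transacted.)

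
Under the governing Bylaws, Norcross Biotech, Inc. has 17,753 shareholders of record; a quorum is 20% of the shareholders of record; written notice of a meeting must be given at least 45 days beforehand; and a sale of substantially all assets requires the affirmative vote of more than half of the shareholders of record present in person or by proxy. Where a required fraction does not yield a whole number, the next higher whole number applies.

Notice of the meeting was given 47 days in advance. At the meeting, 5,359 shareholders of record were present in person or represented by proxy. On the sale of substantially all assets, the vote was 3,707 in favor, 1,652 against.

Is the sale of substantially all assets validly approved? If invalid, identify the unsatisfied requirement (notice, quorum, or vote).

Notice: 47 days given; 45 required. Satisfied.
Quorum: 20% of 17,753 = 3,550.60, rounded up to 3,551; 5,359 present. Satisfied.
Vote: requires a majority of those present (5,359); a majority of 5359 is 2680, so 2,680 needed; 3,707 in favor. Satisfied.

Valid — all requirements satisfied.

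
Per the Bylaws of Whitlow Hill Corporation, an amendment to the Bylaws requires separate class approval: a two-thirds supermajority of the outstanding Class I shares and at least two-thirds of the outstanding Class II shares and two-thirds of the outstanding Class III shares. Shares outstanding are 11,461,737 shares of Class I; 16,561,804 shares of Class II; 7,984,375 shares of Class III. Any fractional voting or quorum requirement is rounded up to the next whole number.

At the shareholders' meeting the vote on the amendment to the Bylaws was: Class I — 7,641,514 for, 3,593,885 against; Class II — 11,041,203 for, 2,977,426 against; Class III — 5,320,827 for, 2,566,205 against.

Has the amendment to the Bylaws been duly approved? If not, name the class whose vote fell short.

Class I: 2/3 of 11461737 = 7641158; 7,641,158 required, 7,641,514 in favor — approved.
Class II: 2/3 of 16561804 = 11041202.67, rounded up to 11041203; 11,041,203 required, 11,041,203 in favor — approved.
Class III: 2/3 of 7984375 = 5322916.67, rounded up to 5322917; 5,322,917 required, 5,320,827 in favor — not approved.

Not approved — the Class III shares did not give the required vote.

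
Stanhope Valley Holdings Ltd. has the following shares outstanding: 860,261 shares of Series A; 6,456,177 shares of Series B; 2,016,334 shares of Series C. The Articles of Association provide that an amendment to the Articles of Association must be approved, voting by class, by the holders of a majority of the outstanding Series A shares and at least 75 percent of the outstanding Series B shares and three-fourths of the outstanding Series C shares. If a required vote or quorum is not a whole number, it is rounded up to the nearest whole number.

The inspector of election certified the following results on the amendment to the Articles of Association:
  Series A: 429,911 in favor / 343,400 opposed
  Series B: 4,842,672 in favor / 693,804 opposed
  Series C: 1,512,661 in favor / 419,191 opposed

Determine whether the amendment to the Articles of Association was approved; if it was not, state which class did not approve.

Series A: a majority of 860261 is 430131; 430,131 required, 429,911 in favor — not approved.
Series B: 3/4 of 6456177 = 4842132.75, rounded up to 4842133; 4,842,133 required, 4,842,672 in favor — approved.
Series C: 3/4 of 2016334 = 1512250.50, rounded up to 1512251; 1,512,251 required, 1,512,661 in favor — approved.

Not approved — the Series A shares did not give the required vote.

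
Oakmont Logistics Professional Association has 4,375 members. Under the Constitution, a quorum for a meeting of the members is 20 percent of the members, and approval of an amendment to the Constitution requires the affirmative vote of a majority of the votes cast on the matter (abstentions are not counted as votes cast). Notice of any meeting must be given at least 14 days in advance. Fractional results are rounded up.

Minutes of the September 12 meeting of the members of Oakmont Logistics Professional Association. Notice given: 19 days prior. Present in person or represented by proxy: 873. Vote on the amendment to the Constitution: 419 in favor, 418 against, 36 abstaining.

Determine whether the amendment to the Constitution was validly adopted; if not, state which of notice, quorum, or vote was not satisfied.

Notice: 19 days given; 14 required. Satisfied.
Quorum: 20% of 4,375 = 875; 873 present. Not satisfied.
Vote: requires a majority of the votes cast (873 − 36 abstaining = 837); a majority of 837 is 419, so 419 needed; 419 in favor. Satisfied.

Invalid — quorum requirement not satisfied.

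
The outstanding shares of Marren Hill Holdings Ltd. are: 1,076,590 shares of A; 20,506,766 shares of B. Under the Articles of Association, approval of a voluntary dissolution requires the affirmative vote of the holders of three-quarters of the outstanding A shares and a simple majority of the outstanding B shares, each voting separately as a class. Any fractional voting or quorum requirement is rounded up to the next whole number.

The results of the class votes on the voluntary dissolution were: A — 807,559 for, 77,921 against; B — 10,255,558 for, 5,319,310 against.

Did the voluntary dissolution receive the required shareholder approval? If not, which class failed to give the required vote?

A: 3/4 of 1076590 = 807442.50, rounded up to 807443; 807,443 required, 807,559 in favor — approved.
B: a majority of 20506766 is 10253384; 10,253,384 required, 10,255,558 in favor — approved.

Approved — every class gave the required vote.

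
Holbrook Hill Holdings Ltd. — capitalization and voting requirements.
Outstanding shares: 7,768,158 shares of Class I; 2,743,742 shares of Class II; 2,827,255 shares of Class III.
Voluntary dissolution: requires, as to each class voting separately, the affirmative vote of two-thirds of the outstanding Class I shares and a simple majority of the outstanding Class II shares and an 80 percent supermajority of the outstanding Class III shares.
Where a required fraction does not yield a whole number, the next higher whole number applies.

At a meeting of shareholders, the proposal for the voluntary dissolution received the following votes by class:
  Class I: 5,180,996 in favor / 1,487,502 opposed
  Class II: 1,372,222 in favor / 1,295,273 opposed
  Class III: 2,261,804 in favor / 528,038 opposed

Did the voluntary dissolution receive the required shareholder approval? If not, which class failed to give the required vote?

Class I: 2/3 of 7768158 = 5178772; 5,178,772 required, 5,180,996 in favor — approved.
Class II: a majority of 2743742 is 1371872; 1,371,872 required, 1,372,222 in favor — approved.
Class III: 4/5 of 2827255 = 2261804; 2,261,804 required, 2,261,804 in favor — approved.

Approved — every class gave the required vote.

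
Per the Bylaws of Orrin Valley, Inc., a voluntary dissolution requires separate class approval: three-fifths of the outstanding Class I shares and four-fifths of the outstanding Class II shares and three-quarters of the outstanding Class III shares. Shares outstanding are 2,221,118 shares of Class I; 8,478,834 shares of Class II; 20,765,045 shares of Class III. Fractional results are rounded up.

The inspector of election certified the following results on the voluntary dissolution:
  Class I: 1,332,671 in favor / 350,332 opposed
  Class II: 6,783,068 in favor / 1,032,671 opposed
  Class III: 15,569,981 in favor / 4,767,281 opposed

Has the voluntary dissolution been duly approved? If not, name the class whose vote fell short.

Class I: 3/5 of 2221118 = 1332670.80, rounded up to 1332671; 1,332,671 required, 1,332,671 in favor — approved.
Class II: 4/5 of 8478834 = 6783067.20, rounded up to 6783068; 6,783,068 required, 6,783,068 in favor — approved.
Class III: 3/4 of 20765045 = 15573783.75, rounded up to 15573784; 15,573,784 required, 15,569,981 in favor — not approved.

Not approved — the Class III shares did not give the required vote.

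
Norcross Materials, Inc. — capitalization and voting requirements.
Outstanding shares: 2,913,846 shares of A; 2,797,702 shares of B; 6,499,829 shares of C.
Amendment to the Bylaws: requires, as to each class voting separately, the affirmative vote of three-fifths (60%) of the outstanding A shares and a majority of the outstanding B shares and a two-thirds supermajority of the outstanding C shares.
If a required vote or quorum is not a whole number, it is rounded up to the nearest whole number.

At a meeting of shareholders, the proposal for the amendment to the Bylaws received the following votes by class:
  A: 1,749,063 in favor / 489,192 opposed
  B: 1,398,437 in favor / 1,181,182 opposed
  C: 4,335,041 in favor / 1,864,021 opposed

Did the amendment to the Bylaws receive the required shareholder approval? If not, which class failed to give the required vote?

A: 3/5 of 2913846 = 1748307.60, rounded up to 1748308; 1,748,308 required, 1,749,063 in favor — approved.
B: a majority of 2797702 is 1398852; 1,398,852 required, 1,398,437 in favor — not approved.
C: 2/3 of 6499829 = 4333219.33, rounded up to 4333220; 4,333,220 required, 4,335,041 in favor — approved.

Not approved — the B shares did not give the required vote.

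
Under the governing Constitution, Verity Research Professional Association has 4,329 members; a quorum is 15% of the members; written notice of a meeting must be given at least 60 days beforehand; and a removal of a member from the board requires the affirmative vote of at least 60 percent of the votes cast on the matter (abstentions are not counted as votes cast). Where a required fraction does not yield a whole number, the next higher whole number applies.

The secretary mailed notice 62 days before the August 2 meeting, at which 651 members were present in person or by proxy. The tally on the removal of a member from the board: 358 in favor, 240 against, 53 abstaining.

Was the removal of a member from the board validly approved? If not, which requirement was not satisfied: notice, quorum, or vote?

Notice: 62 days given; 60 required. Satisfied.
Quorum: 15% of 4,329 = 649.35, rounded up to 650; 651 present. Satisfied.
Vote: requires three-fifths of the votes cast (651 − 53 abstaining = 598); 3/5 of 598 = 358.80, rounded up to 359, so 359 needed; 358 in favor. Not satisfied.

Invalid — vote requirement not satisfied.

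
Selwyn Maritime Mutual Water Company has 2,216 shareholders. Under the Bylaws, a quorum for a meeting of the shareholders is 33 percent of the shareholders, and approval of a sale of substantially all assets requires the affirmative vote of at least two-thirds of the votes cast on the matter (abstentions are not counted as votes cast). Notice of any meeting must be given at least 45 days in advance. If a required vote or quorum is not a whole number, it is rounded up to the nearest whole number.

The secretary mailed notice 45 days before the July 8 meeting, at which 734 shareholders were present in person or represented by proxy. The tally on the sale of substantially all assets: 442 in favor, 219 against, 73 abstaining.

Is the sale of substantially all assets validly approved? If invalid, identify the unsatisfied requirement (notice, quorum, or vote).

Valid — all requirements satisfied.

Notice: 45 days given; 45 required. Satisfied.
Quorum: 33% of 2,216 = 731.28, rounded up to 732; 734 present. Satisfied.
Vote: requires two-thirds of the votes cast (734 − 73 abstaining = 661); 2/3 of 661 = 440.67, rounded up to 441, so 441 needed; 442 in favor. Satisfied.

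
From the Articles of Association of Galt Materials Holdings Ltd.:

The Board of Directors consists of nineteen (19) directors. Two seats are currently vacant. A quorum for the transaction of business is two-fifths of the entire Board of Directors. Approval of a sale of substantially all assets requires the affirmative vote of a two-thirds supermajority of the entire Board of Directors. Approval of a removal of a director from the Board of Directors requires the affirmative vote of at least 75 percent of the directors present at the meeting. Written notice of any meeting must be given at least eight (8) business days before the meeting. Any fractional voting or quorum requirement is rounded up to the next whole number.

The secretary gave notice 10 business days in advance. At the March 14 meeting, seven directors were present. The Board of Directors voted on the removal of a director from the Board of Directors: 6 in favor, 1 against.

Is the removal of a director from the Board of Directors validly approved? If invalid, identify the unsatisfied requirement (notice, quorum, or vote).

Notice: 10 business days given; 8 required (10 ≥ 8). Satisfied.
Quorum: 7 present; quorum is 8. Not satisfied.
Vote: the removal of a director from the Board of Directors requires three-fourths of the directors present (7). 3/4 of 7 = 5.25, rounded up to 6, so 6 affirmative votes are needed; 6 voted in favor. Satisfied. (Moot — without a quorum no business can be validly transacted.)

Invalid — quorum requirement not satisfied.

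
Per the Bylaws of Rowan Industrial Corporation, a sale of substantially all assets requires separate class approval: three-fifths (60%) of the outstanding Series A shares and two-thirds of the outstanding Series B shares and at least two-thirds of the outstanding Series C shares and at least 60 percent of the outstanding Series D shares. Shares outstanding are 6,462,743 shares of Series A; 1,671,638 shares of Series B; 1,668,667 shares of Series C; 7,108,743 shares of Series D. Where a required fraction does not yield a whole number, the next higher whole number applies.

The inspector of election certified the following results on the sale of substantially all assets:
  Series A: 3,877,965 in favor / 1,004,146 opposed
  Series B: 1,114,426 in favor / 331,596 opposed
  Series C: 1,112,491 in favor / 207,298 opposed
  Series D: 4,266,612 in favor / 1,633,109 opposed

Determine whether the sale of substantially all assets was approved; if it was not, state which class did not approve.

Series A: 3/5 of 6462743 = 3877645.80, rounded up to 3877646; 3,877,646 required, 3,877,965 in favor — approved.
Series B: 2/3 of 1671638 = 1114425.33, rounded up to 1114426; 1,114,426 required, 1,114,426 in favor — approved.
Series C: 2/3 of 1668667 = 1112444.67, rounded up to 1112445; 1,112,445 required, 1,112,491 in favor — approved.
Series D: 3/5 of 7108743 = 4265245.80, rounded up to 4265246; 4,265,246 required, 4,266,612 in favor — approved.

Approved — every class gave the required vote.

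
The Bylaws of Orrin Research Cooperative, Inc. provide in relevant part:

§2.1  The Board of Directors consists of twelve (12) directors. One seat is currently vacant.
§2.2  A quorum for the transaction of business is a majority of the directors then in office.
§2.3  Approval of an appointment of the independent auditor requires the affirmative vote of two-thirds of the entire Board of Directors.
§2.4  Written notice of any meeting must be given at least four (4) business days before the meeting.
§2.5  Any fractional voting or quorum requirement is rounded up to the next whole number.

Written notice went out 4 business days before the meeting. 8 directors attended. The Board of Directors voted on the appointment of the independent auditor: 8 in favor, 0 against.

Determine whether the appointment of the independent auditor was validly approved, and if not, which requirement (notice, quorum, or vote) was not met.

Notice: 4 business days given; 4 required (4 ≥ 4). Satisfied.
Quorum: 8 present; quorum is 6. Satisfied.
Vote: the appointment of the independent auditor requires two-thirds of the entire Board of Directors (12). 2/3 of 12 = 8, so 8 affirmative votes are needed; 8 voted in favor. Satisfied.

Valid — all requirements satisfied.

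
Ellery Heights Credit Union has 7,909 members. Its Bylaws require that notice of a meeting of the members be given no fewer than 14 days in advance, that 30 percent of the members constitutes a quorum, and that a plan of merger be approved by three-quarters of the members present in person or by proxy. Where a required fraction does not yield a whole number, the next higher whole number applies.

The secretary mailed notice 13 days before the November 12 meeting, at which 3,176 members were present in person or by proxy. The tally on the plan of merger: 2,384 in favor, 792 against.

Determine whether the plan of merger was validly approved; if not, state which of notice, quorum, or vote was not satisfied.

Notice: 13 days given; 14 required. Not satisfied.
Quorum: 30% of 7,909 = 2,372.70, rounded up to 2,373; 3,176 present. Satisfied.
Vote: requires three-fourths of those present (3,176); 3/4 of 3176 = 2382, so 2,382 needed; 2,384 in favor. Satisfied.

Invalid — notice requirement not satisfied.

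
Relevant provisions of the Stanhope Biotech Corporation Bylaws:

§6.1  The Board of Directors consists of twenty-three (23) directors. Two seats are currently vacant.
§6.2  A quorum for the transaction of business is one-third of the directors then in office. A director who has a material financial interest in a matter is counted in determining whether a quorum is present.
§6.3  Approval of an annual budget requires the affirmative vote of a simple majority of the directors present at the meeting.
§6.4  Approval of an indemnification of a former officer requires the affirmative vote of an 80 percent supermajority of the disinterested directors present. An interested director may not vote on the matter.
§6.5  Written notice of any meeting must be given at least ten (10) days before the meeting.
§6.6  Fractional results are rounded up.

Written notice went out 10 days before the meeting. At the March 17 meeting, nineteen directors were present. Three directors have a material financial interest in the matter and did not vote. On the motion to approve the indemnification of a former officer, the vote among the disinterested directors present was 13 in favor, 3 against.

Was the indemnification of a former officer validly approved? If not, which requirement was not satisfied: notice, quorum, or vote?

Notice: 10 days given; 10 required (10 ≥ 10). Satisfied.
Quorum: 19 present (interested directors count toward quorum); quorum is 7. Satisfied.
Vote: the indemnification of a former officer requires four-fifths of the disinterested directors present (19 − 3 = 16). 4/5 of 16 = 12.80, rounded up to 13, so 13 affirmative votes are needed; 13 voted in favor. Satisfied.

Valid — all requirements satisfied.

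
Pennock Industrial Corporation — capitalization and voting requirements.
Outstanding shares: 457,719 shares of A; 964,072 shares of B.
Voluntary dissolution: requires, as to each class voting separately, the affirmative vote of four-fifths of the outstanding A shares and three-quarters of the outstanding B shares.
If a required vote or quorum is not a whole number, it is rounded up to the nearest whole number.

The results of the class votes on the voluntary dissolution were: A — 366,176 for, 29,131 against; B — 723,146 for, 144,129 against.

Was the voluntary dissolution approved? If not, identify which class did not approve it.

Approved — every class gave the required vote.

A: 4/5 of 457719 = 366175.20, rounded up to 366176; 366,176 required, 366,176 in favor — approved.
B: 3/4 of 964072 = 723054; 723,054 required, 723,146 in favor — approved.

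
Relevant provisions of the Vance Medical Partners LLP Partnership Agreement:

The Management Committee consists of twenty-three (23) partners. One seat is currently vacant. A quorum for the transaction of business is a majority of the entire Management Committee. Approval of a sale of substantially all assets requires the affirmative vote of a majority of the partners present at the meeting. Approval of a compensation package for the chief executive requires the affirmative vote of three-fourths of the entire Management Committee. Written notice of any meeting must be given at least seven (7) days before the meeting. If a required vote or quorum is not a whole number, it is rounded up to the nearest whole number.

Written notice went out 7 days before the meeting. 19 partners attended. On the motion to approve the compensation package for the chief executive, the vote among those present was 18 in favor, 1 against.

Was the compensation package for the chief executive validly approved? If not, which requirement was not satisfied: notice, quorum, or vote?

Notice: 7 days given; 7 required (7 ≥ 7). Satisfied.
Quorum: 19 present; quorum is 12. Satisfied.
Vote: the compensation package for the chief executive requires three-fourths of the entire Management Committee (23). 3/4 of 23 = 17.25, rounded up to 18, so 18 affirmative votes are needed; 18 voted in favor. Satisfied.

Valid — all requirements satisfied.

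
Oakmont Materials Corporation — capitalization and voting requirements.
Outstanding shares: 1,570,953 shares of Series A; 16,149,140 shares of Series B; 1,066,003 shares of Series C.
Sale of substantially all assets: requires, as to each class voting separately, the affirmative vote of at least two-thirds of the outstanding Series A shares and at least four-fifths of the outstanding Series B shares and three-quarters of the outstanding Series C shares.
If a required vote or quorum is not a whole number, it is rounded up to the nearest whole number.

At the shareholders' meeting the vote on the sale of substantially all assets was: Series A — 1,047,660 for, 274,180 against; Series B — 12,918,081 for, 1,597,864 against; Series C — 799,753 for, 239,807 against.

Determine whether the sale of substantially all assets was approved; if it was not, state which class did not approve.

Not approved — the Series B shares did not give the required vote.

Series A: 2/3 of 1570953 = 1047302; 1,047,302 required, 1,047,660 in favor — approved.
Series B: 4/5 of 16149140 = 12919312; 12,919,312 required, 12,918,081 in favor — not approved.
Series C: 3/4 of 1066003 = 799502.25, rounded up to 799503; 799,503 required, 799,753 in favor — approved.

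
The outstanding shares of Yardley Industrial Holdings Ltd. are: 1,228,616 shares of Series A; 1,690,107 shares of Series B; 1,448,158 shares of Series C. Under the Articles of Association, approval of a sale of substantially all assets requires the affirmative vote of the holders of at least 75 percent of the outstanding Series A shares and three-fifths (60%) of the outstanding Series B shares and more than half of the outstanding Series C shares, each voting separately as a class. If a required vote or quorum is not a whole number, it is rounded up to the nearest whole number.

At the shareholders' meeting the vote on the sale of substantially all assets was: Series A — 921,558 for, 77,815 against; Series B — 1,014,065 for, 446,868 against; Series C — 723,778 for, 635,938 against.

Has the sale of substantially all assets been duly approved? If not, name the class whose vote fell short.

Not approved — the Series C shares did not give the required vote.

Series A: 3/4 of 1228616 = 921462; 921,462 required, 921,558 in favor — approved.
Series B: 3/5 of 1690107 = 1014064.20, rounded up to 1014065; 1,014,065 required, 1,014,065 in favor — approved.
Series C: a majority of 1448158 is 724080; 724,080 required, 723,778 in favor — not approved.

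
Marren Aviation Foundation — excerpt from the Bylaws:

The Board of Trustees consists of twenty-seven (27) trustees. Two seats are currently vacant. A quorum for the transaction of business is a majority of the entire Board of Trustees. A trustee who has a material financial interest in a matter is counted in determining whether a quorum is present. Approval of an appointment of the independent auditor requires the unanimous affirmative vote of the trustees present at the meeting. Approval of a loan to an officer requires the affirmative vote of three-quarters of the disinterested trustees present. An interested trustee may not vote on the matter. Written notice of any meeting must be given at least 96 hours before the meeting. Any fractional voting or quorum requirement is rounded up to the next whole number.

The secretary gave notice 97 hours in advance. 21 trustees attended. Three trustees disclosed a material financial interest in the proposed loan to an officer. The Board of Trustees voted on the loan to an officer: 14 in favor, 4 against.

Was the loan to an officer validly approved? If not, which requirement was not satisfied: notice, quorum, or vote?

Notice: 97 hours given; 96 required (97 ≥ 96). Satisfied.
Quorum: 21 present (interested trustees count toward quorum); quorum is 14. Satisfied.
Vote: the loan to an officer requires three-fourths of the disinterested trustees present (21 − 3 = 18). 3/4 of 18 = 13.50, rounded up to 14, so 14 affirmative votes are needed; 14 voted in favor. Satisfied.

Valid — all requirements satisfied.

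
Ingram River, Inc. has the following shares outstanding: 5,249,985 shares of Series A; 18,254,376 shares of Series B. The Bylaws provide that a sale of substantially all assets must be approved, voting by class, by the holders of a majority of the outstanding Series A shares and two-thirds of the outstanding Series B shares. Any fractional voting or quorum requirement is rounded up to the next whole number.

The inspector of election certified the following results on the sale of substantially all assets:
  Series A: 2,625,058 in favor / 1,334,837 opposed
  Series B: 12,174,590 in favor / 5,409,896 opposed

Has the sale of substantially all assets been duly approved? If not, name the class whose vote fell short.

Approved — every class gave the required vote.

Series A: a majority of 5249985 is 2624993; 2,624,993 required, 2,625,058 in favor — approved.
Series B: 2/3 of 18254376 = 12169584; 12,169,584 required, 12,174,590 in favor — approved.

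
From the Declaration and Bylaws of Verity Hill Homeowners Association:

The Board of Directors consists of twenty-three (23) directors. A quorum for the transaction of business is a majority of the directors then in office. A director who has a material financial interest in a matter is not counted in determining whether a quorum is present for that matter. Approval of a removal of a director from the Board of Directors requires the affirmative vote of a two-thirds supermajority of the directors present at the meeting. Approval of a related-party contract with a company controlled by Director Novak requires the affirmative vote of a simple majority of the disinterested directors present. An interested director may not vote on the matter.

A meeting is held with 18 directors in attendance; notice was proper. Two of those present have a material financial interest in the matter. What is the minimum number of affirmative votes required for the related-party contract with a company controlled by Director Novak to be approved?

9

The related-party contract with a company controlled by Director Novak requires a majority of the disinterested directors present (18 − 2 = 16).
A majority of 16 is 9.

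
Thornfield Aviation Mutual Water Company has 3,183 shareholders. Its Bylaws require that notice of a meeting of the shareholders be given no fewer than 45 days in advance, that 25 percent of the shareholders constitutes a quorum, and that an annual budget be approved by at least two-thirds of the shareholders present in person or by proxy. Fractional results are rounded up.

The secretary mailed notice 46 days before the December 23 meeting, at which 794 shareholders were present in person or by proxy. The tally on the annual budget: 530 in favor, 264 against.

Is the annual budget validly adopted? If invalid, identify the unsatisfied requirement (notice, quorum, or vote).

Notice: 46 days given; 45 required. Satisfied.
Quorum: 25% of 3,183 = 795.75, rounded up to 796; 794 present. Not satisfied.
Vote: requires two-thirds of those present (794); 2/3 of 794 = 529.33, rounded up to 530, so 530 needed; 530 in favor. Satisfied.

Invalid — quorum requirement not satisfied.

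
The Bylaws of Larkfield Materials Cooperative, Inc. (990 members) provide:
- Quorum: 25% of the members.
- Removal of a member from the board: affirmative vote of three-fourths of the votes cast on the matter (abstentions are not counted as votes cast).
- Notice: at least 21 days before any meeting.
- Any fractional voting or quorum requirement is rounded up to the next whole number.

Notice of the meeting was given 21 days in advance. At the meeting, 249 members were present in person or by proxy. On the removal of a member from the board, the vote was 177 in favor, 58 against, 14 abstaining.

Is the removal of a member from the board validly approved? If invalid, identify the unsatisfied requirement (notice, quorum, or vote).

Notice: 21 days given; 21 required. Satisfied.
Quorum: 25% of 990 = 247.50, rounded up to 248; 249 present. Satisfied.
Vote: requires three-fourths of the votes cast (249 − 14 abstaining = 235); 3/4 of 235 = 176.25, rounded up to 177, so 177 needed; 177 in favor. Satisfied.

Valid — all requirements satisfied.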